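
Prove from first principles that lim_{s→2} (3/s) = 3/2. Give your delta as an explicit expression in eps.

delta = min(1, (2/3)eps)

Let eps > 0 be given. We seek delta > 0 such that 0 < |s − 2| < delta implies |3/s − (3/2)| < eps.
|3/s − (3/2)| = 3·|2 − s|/(2·|s|) = 3|s − 2|/(2|s|).
Require delta ≤ 1 so that |s| > 2 − 1 = 1, hence 2|s| > 2.
Then |3/s − (3/2)| < 3|s − 2|/2, which is < eps when |s − 2| < (2/3)eps.
Take delta = min(1, (2/3)eps). Then 0 < |s − 2| < delta gives both |s − 2| < 1 and |s − 2| < (2/3)eps, so |3/s − (3/2)| < eps.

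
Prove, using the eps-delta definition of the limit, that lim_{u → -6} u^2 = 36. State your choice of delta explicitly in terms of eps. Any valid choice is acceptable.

Let eps > 0 be given. We seek delta > 0 with 0 < |u + 6| < delta ⇒ |u^2 − 36| < eps.
Factor: u^2 − 36 = (u + 6)(u - 6), so |u^2 − 36| = |u + 6|·|u - 6|.
Impose delta ≤ 1 so that |u| < 7; then |u - 6| ≤ 13.
Hence |u^2 − 36| ≤ 13|u + 6|, which is < eps once |u + 6| < eps/13.
Take delta = min(1, eps/13). If 0 < |u + 6| < delta then both bounds hold and |u^2 − 36| ≤ 13|u + 6| < 13·(eps/13) = eps.

delta = min(1, eps/13)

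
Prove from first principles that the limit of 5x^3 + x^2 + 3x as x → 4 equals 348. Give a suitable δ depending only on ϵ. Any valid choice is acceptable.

δ = min(1, ϵ/317)

Let ϵ > 0 be given. We want δ > 0 such that 0 < |x − 4| < δ implies |(5x^3 + x^2 + 3x) − 348| < ϵ.
(5x^3 + x^2 + 3x) − 348 = 5x^3 + x^2 + 3x - 348 = (x − 4)(5x^2 + 21x + 87).
So |(5x^3 + x^2 + 3x) − 348| = |x − 4|·|5x^2 + 21x + 87|.
Assume first that |x − 4| < 1, so |x| < 5. Then |5x^2 + 21x + 87| ≤ 5·5^2 + 21·5 + 87 = 317.
Hence |(5x^3 + x^2 + 3x) − 348| ≤ 317|x − 4| < ϵ provided |x − 4| < ϵ/317.
Take δ = min(1, ϵ/317). Then 0 < |x − 4| < δ gives both |x − 4| < 1 and |x − 4| < ϵ/317, so |(5x^3 + x^2 + 3x) − 348| < ϵ.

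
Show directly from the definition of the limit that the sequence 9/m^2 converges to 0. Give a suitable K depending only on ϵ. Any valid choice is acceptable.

K = (9/ϵ)^{1/2}

Fix ϵ > 0. For m ≥ 1, |9/m^2 − 0| = 9/m^2.
9/m^2 < ϵ ⇔ m^2 > 9/ϵ ⇔ m > (9/ϵ)^{1/2}.
Take K = (9/ϵ)^{1/2}. Then m > K implies 9/m^2 < ϵ.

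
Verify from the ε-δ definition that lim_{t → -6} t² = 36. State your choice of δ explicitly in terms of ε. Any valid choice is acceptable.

δ = min(1, ε/13)

Fix ε > 0. We seek δ > 0 with 0 < |t + 6| < δ ⇒ |t² − 36| < ε.
Factor: t² − 36 = (t + 6)(t - 6), so |t² − 36| = |t + 6|·|t - 6|.
Impose δ ≤ 1 so that |t| < 7; then |t - 6| ≤ 13.
Hence |t² − 36| ≤ 13|t + 6|, which is < ε once |t + 6| < ε/13.
Take δ = min(1, ε/13). If 0 < |t + 6| < δ then both bounds hold and |t² − 36| ≤ 13|t + 6| < 13·(ε/13) = ε.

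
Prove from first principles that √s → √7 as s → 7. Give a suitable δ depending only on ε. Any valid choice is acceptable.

Fix ε > 0. We want δ > 0 such that 0 < |s − 7| < δ implies |√s − √7| < ε.
Rationalise: √s − √7 = (s − 7)/(√s + √7), so |√s − √7| = |s − 7|/(√s + √7).
Restrict δ ≤ 7 so that |s − 7| < 7 forces s > 0, and then √s + √7 > √7.
Hence |√s − √7| < |s − 7|/√7, which is < ε once |s − 7| < √7·ε.
Take δ = min(7, √7·ε). If 0 < |s − 7| < δ then s > 0 and |√s − √7| < |s − 7|/√7 < ε.

δ = min(7, √7·ε)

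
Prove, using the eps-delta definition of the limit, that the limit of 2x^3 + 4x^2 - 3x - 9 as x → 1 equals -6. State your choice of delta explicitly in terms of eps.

delta = min(1, eps/23)

Fix eps > 0. We want delta > 0 such that 0 < |x − 1| < delta implies |(2x^3 + 4x^2 - 3x - 9) + 6| < eps.
(2x^3 + 4x^2 - 3x - 9) + 6 = 2x^3 + 4x^2 - 3x - 3 = (x − 1)(2x^2 + 6x + 3).
So |(2x^3 + 4x^2 - 3x - 9) + 6| = |x − 1|·|2x^2 + 6x + 3|.
Assume first that |x − 1| < 1, so |x| < 2. Then |2x^2 + 6x + 3| ≤ 2·2^2 + 6·2 + 3 = 23.
Hence |(2x^3 + 4x^2 - 3x - 9) + 6| ≤ 23|x − 1| < eps provided |x − 1| < eps/23.
Choosing delta = min(1, eps/23) ensures both conditions, hence |(2x^3 + 4x^2 - 3x - 9) + 6| < eps.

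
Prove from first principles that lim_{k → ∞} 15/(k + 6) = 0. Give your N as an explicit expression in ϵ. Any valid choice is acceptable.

N = 15/ϵ

Suppose ϵ > 0. For k ≥ 1, |15/(k + 6) − 0| = 15/(k + 6) ≤ 15/k.
We need 15/k < ϵ, i.e. k > 15/ϵ.
Take N = 15/ϵ. If k > N then |15/(k + 6)| ≤ 15/k < ϵ.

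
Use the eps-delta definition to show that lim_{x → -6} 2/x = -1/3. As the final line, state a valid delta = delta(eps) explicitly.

Let eps > 0. We seek delta > 0 such that 0 < |x + 6| < delta implies |2/x + 1/3| < eps.
|2/x + 1/3| = 2·|-6 − x|/(6·|x|) = 2|x + 6|/(6|x|).
Require delta ≤ 3 so that |x| > 6 − 3 = 3, hence 6|x| > 18.
Then |2/x + 1/3| < 2|x + 6|/18, which is < eps when |x + 6| < 9eps.
Take delta = min(3, 9eps). Then 0 < |x + 6| < delta gives both |x + 6| < 3 and |x + 6| < 9eps, so |2/x + 1/3| < eps.

delta = min(3, 9eps)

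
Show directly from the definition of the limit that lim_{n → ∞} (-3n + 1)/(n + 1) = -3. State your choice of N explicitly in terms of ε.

N = 4/ε

Fix ε > 0. For n ≥ 1, |(-3n + 1)/(n + 1) + 3| = |4|/((n + 1)) = 4/((n + 1)).
Since n + 1 ≥ n for n ≥ 1, this is ≤ 4/(n) = 4/n.
So |(-3n + 1)/(n + 1) + 3| < ε whenever n > 4/ε.
Take N = 4/ε. If n > N then |(-3n + 1)/(n + 1) + 3| ≤ 4/n < ε.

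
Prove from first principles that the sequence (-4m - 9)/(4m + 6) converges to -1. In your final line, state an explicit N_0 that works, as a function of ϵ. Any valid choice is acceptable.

N_0 = (3/4)/ϵ

Fix ϵ > 0. For m ≥ 1, |(-4m - 9)/(4m + 6) + 1| = |-12|/(4(4m + 6)) = 12/(4(4m + 6)).
Since 4m + 6 ≥ 4m for m ≥ 1, this is ≤ 12/(4·4m) = (3/4)/m.
So |(-4m - 9)/(4m + 6) + 1| < ϵ whenever m > (3/4)/ϵ.
Take N_0 = (3/4)/ϵ. If m > N_0 then |(-4m - 9)/(4m + 6) + 1| ≤ (3/4)/m < ϵ.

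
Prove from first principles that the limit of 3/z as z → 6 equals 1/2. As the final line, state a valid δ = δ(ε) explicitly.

Suppose ε > 0. We seek δ > 0 such that 0 < |z − 6| < δ implies |3/z − (1/2)| < ε.
|3/z − (1/2)| = 3·|6 − z|/(6·|z|) = 3|z − 6|/(6|z|).
Require δ ≤ 3 so that |z| > 6 − 3 = 3, hence 6|z| > 18.
Then |3/z − (1/2)| < 3|z − 6|/18, which is < ε when |z − 6| < 6ε.
Take δ = min(3, 6ε). Then 0 < |z − 6| < δ gives both |z − 6| < 3 and |z − 6| < 6ε, so |3/z − (1/2)| < ε.

δ = min(3, 6ε)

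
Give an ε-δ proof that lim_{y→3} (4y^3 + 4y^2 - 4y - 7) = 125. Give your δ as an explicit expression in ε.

δ = min(1, ε/172)

Suppose ε > 0. We want δ > 0 such that 0 < |y − 3| < δ implies |(4y^3 + 4y^2 - 4y - 7) − 125| < ε.
(4y^3 + 4y^2 - 4y - 7) − 125 = 4y^3 + 4y^2 - 4y - 132 = (y − 3)(4y^2 + 16y + 44).
So |(4y^3 + 4y^2 - 4y - 7) − 125| = |y − 3|·|4y^2 + 16y + 44|.
Require δ ≤ 1. Then |y − 3| < 1 gives |y| < 4, and by the triangle inequality |4y^2 + 16y + 44| ≤ 4·4^2 + 16·4 + 44 = 172.
Hence |(4y^3 + 4y^2 - 4y - 7) − 125| ≤ 172|y − 3| < ε provided |y − 3| < ε/172.
Take δ = min(1, ε/172). Then 0 < |y − 3| < δ gives both |y − 3| < 1 and |y − 3| < ε/172, so |(4y^3 + 4y^2 - 4y - 7) − 125| < ε.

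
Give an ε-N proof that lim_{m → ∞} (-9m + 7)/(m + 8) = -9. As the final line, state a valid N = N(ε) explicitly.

N = 79/ε

Let ε > 0 be given. For m ≥ 1, |(-9m + 7)/(m + 8) + 9| = |79|/((m + 8)) = 79/((m + 8)).
Since m + 8 ≥ m for m ≥ 1, this is ≤ 79/(m) = 79/m.
So |(-9m + 7)/(m + 8) + 9| < ε whenever m > 79/ε.
Take N = 79/ε. If m > N then |(-9m + 7)/(m + 8) + 9| ≤ 79/m < ε.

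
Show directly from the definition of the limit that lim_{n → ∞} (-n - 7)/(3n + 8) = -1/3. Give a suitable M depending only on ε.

M = (13/9)/ε

Let ε > 0. For n ≥ 1, |(-n - 7)/(3n + 8) + 1/3| = |-13|/(3(3n + 8)) = 13/(3(3n + 8)).
Since 3n + 8 ≥ 3n for n ≥ 1, this is ≤ 13/(3·3n) = (13/9)/n.
So |(-n - 7)/(3n + 8) + 1/3| < ε whenever n > (13/9)/ε.
Take M = (13/9)/ε. If n > M then |(-n - 7)/(3n + 8) + 1/3| ≤ (13/9)/n < ε.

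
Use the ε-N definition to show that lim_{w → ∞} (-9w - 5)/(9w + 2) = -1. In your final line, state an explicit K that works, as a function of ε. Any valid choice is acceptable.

Let ε > 0. We seek K > 0 such that w > K implies |(-9w - 5)/(9w + 2) + 1| < ε.
(-9w - 5)/(9w + 2) + 1 = (9(-9w - 5) − (-9)(9w + 2)) / (9(9w + 2)) = -27/(9(9w + 2)).
For w > 0 we have 9w + 2 > 9w, so |(-9w - 5)/(9w + 2) + 1| = 27/(9(9w + 2)) < 27/(9·9w) = (1/3)/w.
Thus |(-9w - 5)/(9w + 2) + 1| < ε whenever w > (1/3)/ε.
Take K = (1/3)/ε. If w > K then |(-9w - 5)/(9w + 2) + 1| < (1/3)/w < ε.

K = (1/3)/ε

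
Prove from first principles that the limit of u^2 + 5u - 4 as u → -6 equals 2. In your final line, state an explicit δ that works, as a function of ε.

Fix ε > 0. We want δ > 0 such that 0 < |u + 6| < δ implies |(u^2 + 5u - 4) − 2| < ε.
(u^2 + 5u - 4) − 2 = u^2 + 5u - 6 = (u + 6)(u - 1).
So |(u^2 + 5u - 4) − 2| = |u + 6|·|u - 1|.
Require δ ≤ 2. Then |u + 6| < 2 gives |u| < 8, and by the triangle inequality |u - 1| ≤ 8 + 1 = 9.
Hence |(u^2 + 5u - 4) − 2| ≤ 9|u + 6| < ε provided |u + 6| < ε/9.
Choosing δ = min(2, ε/9) ensures both conditions, hence |(u^2 + 5u - 4) − 2| < ε.

δ = min(2, ε/9)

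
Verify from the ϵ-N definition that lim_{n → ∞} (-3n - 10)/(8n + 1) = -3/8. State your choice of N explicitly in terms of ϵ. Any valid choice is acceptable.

N = (77/64)/ϵ

Let ϵ > 0. For n ≥ 1, |(-3n - 10)/(8n + 1) + 3/8| = |-77|/(8(8n + 1)) = 77/(8(8n + 1)).
Since 8n + 1 ≥ 8n for n ≥ 1, this is ≤ 77/(8·8n) = (77/64)/n.
So |(-3n - 10)/(8n + 1) + 3/8| < ϵ whenever n > (77/64)/ϵ.
Take N = (77/64)/ϵ. If n > N then |(-3n - 10)/(8n + 1) + 3/8| ≤ (77/64)/n < ϵ.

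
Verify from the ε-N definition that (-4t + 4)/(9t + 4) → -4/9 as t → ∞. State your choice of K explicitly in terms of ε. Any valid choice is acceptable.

Let ε > 0 be given. We seek K > 0 such that t > K implies |(-4t + 4)/(9t + 4) + 4/9| < ε.
(-4t + 4)/(9t + 4) + 4/9 = (9(-4t + 4) − (-4)(9t + 4)) / (9(9t + 4)) = 52/(9(9t + 4)).
For t > 0 we have 9t + 4 > 9t, so |(-4t + 4)/(9t + 4) + 4/9| = 52/(9(9t + 4)) < 52/(9·9t) = (52/81)/t.
Thus |(-4t + 4)/(9t + 4) + 4/9| < ε whenever t > (52/81)/ε.
Take K = (52/81)/ε. If t > K then |(-4t + 4)/(9t + 4) + 4/9| < (52/81)/t < ε.

K = (52/81)/ε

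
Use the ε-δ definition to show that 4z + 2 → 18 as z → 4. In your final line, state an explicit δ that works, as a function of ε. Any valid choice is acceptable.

δ = ε/4

Let ε > 0 be given. We need δ > 0 so that 0 < |z − 4| < δ implies |(4z + 2) − 18| < ε.
Since (4z + 2) − 18 = 4(z − 4), we have |(4z + 2) − 18| = 4|z − 4|.
So 4|z − 4| < ε exactly when |z − 4| < ε/4.
Take δ = ε/4. If 0 < |z − 4| < δ then |(4z + 2) − 18| = 4|z − 4| < 4·(ε/4) = ε.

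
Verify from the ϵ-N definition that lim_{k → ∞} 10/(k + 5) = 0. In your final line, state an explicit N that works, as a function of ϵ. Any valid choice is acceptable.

N = 10/ϵ

Suppose ϵ > 0. For k ≥ 1, |10/(k + 5) − 0| = 10/(k + 5) ≤ 10/k.
We need 10/k < ϵ, i.e. k > 10/ϵ.
Take N = 10/ϵ. If k > N then |10/(k + 5)| ≤ 10/k < ϵ.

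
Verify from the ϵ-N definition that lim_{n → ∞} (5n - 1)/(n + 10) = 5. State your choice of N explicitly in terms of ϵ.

Let ϵ > 0. For n ≥ 1, |(5n - 1)/(n + 10) − 5| = |-51|/((n + 10)) = 51/((n + 10)).
Since n + 10 ≥ n for n ≥ 1, this is ≤ 51/(n) = 51/n.
So |(5n - 1)/(n + 10) − 5| < ϵ whenever n > 51/ϵ.
Take N = 51/ϵ. If n > N then |(5n - 1)/(n + 10) − 5| ≤ 51/n < ϵ.

N = 51/ϵ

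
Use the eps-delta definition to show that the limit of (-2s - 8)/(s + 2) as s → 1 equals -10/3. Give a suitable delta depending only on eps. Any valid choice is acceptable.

delta = min(3/2, (9/8)eps)

Suppose eps > 0. We want delta > 0 with 0 < |s − 1| < delta ⇒ |(-2s - 8)/(s + 2) + 10/3| < eps.
Combining over a common denominator, (-2s - 8)/(s + 2) + 10/3 = [(-2s - 8)·3 − (-10)·(s + 2)] / [3·(s + 2)] = 4(s − 1) / (3(s + 2)).
So |(-2s - 8)/(s + 2) + 10/3| = 4|s − 1| / (3·|s + 2|).
Require delta ≤ 3/2, so |s + 2| ≥ |3| − |s − 1| > 3 − 3/2 = 3/2.
Hence |(-2s - 8)/(s + 2) + 10/3| < 4|s − 1|/(3·(3/2)) = (8/9)|s − 1|, which is < eps once |s − 1| < (9/8)eps.
Take delta = min(3/2, (9/8)eps). Then 0 < |s − 1| < delta forces both bounds, so |(-2s - 8)/(s + 2) + 10/3| < eps.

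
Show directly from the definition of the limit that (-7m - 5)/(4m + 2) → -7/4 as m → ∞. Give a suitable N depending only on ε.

N = (3/8)/ε

Suppose ε > 0. For m ≥ 1, |(-7m - 5)/(4m + 2) + 7/4| = |-6|/(4(4m + 2)) = 6/(4(4m + 2)).
Since 4m + 2 ≥ 4m for m ≥ 1, this is ≤ 6/(4·4m) = (3/8)/m.
So |(-7m - 5)/(4m + 2) + 7/4| < ε whenever m > (3/8)/ε.
Take N = (3/8)/ε. If m > N then |(-7m - 5)/(4m + 2) + 7/4| ≤ (3/8)/m < ε.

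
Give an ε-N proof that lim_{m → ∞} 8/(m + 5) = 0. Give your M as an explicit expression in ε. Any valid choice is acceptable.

Let ε > 0. For m ≥ 1, |8/(m + 5) − 0| = 8/(m + 5) ≤ 8/m.
We need 8/m < ε, i.e. m > 8/ε.
Take M = 8/ε. If m > M then |8/(m + 5)| ≤ 8/m < ε.

M = 8/ε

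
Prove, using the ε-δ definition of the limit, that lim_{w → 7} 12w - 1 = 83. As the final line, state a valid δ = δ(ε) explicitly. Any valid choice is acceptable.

δ = ε/12

Let ε > 0. We need δ > 0 so that 0 < |w − 7| < δ implies |(12w - 1) − 83| < ε.
Since (12w - 1) − 83 = 12(w − 7), we have |(12w - 1) − 83| = 12|w − 7|.
Thus it suffices that |w − 7| < ε/12.
Choosing δ = ε/12 gives |(12w - 1) − 83| = 12|w − 7| < ε whenever |w − 7| < δ.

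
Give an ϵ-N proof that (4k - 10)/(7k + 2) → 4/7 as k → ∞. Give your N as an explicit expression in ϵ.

Let ϵ > 0. For k ≥ 1, |(4k - 10)/(7k + 2) − (4/7)| = |-78|/(7(7k + 2)) = 78/(7(7k + 2)).
Since 7k + 2 ≥ 7k for k ≥ 1, this is ≤ 78/(7·7k) = (78/49)/k.
So |(4k - 10)/(7k + 2) − (4/7)| < ϵ whenever k > (78/49)/ϵ.
Take N = (78/49)/ϵ. If k > N then |(4k - 10)/(7k + 2) − (4/7)| ≤ (78/49)/k < ϵ.

N = (78/49)/ϵ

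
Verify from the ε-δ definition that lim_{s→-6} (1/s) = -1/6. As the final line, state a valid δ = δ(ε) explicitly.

δ = min(3, 18ε)

Suppose ε > 0. We seek δ > 0 such that 0 < |s + 6| < δ implies |1/s + 1/6| < ε.
|1/s + 1/6| = |-6 − s|/(6·|s|) = |s + 6|/(6|s|).
Require δ ≤ 3 so that |s| > 6 − 3 = 3, hence 6|s| > 18.
Then |1/s + 1/6| < |s + 6|/18, which is < ε when |s + 6| < 18ε.
Take δ = min(3, 18ε). Then 0 < |s + 6| < δ gives both |s + 6| < 3 and |s + 6| < 18ε, so |1/s + 1/6| < ε.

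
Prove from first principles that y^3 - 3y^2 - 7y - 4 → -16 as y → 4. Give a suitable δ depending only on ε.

Suppose ε > 0. We want δ > 0 such that 0 < |y − 4| < δ implies |(y^3 - 3y^2 - 7y - 4) + 16| < ε.
(y^3 - 3y^2 - 7y - 4) + 16 = y^3 - 3y^2 - 7y + 12 = (y − 4)(y^2 + y - 3).
So |(y^3 - 3y^2 - 7y - 4) + 16| = |y − 4|·|y^2 + y - 3|.
Require δ ≤ 1. Then |y − 4| < 1 gives |y| < 5, and by the triangle inequality |y^2 + y - 3| ≤ 5^2 + 5 + 3 = 33.
Hence |(y^3 - 3y^2 - 7y - 4) + 16| ≤ 33|y − 4| < ε provided |y − 4| < ε/33.
Take δ = min(1, ε/33). Then 0 < |y − 4| < δ gives both |y − 4| < 1 and |y − 4| < ε/33, so |(y^3 - 3y^2 - 7y - 4) + 16| < ε.

δ = min(1, ε/33)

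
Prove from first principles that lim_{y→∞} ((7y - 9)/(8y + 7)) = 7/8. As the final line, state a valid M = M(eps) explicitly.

Suppose eps > 0. We seek M > 0 such that y > M implies |(7y - 9)/(8y + 7) − (7/8)| < eps.
(7y - 9)/(8y + 7) − (7/8) = (8(7y - 9) − 7(8y + 7)) / (8(8y + 7)) = -121/(8(8y + 7)).
For y > 0 we have 8y + 7 > 8y, so |(7y - 9)/(8y + 7) − (7/8)| = 121/(8(8y + 7)) < 121/(8·8y) = (121/64)/y.
Thus |(7y - 9)/(8y + 7) − (7/8)| < eps whenever y > (121/64)/eps.
Take M = (121/64)/eps. If y > M then |(7y - 9)/(8y + 7) − (7/8)| < (121/64)/y < eps.

M = (121/64)/eps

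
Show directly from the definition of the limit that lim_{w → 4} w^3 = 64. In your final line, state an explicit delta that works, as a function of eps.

delta = min(1, eps/61)

Let eps > 0. We seek delta > 0 with 0 < |w − 4| < delta ⇒ |w^3 − 64| < eps.
Factor: w^3 − 64 = (w − 4)(w^2 + 4w + 16), so |w^3 − 64| = |w − 4|·|w^2 + 4w + 16|.
Restrict delta ≤ 1. Then |w − 4| < 1 gives |w| < 5, so by the triangle inequality |w^2 + 4w + 16| ≤ 5^2 + 4·5 + 16 = 61.
Hence |w^3 − 64| ≤ 61|w − 4|, which is < eps once |w − 4| < eps/61.
Take delta = min(1, eps/61). If 0 < |w − 4| < delta then both bounds hold and |w^3 − 64| ≤ 61|w − 4| < 61·(eps/61) = eps.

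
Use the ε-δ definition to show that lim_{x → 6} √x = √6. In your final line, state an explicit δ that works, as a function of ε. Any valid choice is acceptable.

δ = min(6, √6·ε)

Fix ε > 0. We want δ > 0 such that 0 < |x − 6| < δ implies |√x − √6| < ε.
Rationalise: √x − √6 = (x − 6)/(√x + √6), so |√x − √6| = |x − 6|/(√x + √6).
Restrict δ ≤ 6 so that |x − 6| < 6 forces x > 0, and then √x + √6 > √6.
Hence |√x − √6| < |x − 6|/√6, which is < ε once |x − 6| < √6·ε.
Take δ = min(6, √6·ε). If 0 < |x − 6| < δ then x > 0 and |√x − √6| < |x − 6|/√6 < ε.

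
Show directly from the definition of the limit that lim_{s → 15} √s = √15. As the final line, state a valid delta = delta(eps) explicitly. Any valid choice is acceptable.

delta = min(15, √15·eps)

Suppose eps > 0. We want delta > 0 such that 0 < |s − 15| < delta implies |√s − √15| < eps.
Multiplying by the conjugate, |√s − √15| = |s − 15|/(√s + √15).
Restrict delta ≤ 15 so that |s − 15| < 15 forces s > 0, and then √s + √15 > √15.
Hence |√s − √15| < |s − 15|/√15, which is < eps once |s − 15| < √15·eps.
Take delta = min(15, √15·eps). If 0 < |s − 15| < delta then s > 0 and |√s − √15| < |s − 15|/√15 < eps.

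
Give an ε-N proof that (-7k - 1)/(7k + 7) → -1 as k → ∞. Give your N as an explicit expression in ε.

Let ε > 0. For k ≥ 1, |(-7k - 1)/(7k + 7) + 1| = |42|/(7(7k + 7)) = 42/(7(7k + 7)).
Since 7k + 7 ≥ 7k for k ≥ 1, this is ≤ 42/(7·7k) = (6/7)/k.
So |(-7k - 1)/(7k + 7) + 1| < ε whenever k > (6/7)/ε.
Take N = (6/7)/ε. If k > N then |(-7k - 1)/(7k + 7) + 1| ≤ (6/7)/k < ε.

N = (6/7)/ε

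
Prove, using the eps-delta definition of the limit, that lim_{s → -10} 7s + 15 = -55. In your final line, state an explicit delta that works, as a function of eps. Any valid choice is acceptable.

Let eps > 0. We need delta > 0 so that 0 < |s + 10| < delta implies |(7s + 15) + 55| < eps.
Since (7s + 15) + 55 = 7(s + 10), we have |(7s + 15) + 55| = 7|s + 10|.
So 7|s + 10| < eps exactly when |s + 10| < eps/7.
Choosing delta = eps/7 gives |(7s + 15) + 55| = 7|s + 10| < eps whenever |s + 10| < delta.

delta = eps/7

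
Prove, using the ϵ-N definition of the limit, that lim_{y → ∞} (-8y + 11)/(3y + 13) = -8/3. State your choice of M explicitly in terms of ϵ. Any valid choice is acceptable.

M = (137/9)/ϵ

Fix ϵ > 0. We seek M > 0 such that y > M implies |(-8y + 11)/(3y + 13) + 8/3| < ϵ.
(-8y + 11)/(3y + 13) + 8/3 = (3(-8y + 11) − (-8)(3y + 13)) / (3(3y + 13)) = 137/(3(3y + 13)).
For y > 0 we have 3y + 13 > 3y, so |(-8y + 11)/(3y + 13) + 8/3| = 137/(3(3y + 13)) < 137/(3·3y) = (137/9)/y.
Thus |(-8y + 11)/(3y + 13) + 8/3| < ϵ whenever y > (137/9)/ϵ.
Take M = (137/9)/ϵ. If y > M then |(-8y + 11)/(3y + 13) + 8/3| < (137/9)/y < ϵ.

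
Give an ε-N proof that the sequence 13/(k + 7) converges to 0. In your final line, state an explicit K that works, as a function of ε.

K = 13/ε

Let ε > 0. For k ≥ 1, |13/(k + 7) − 0| = 13/(k + 7) ≤ 13/k.
We need 13/k < ε, i.e. k > 13/ε.
Take K = 13/ε. If k > K then |13/(k + 7)| ≤ 13/k < ε.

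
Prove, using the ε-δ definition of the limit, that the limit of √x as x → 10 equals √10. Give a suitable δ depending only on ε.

δ = min(10, √10·ε)

Let ε > 0 be given. We want δ > 0 such that 0 < |x − 10| < δ implies |√x − √10| < ε.
Rationalise: √x − √10 = (x − 10)/(√x + √10), so |√x − √10| = |x − 10|/(√x + √10).
Restrict δ ≤ 10 so that |x − 10| < 10 forces x > 0, and then √x + √10 > √10.
Hence |√x − √10| < |x − 10|/√10, which is < ε once |x − 10| < √10·ε.
Take δ = min(10, √10·ε). If 0 < |x − 10| < δ then x > 0 and |√x − √10| < |x − 10|/√10 < ε.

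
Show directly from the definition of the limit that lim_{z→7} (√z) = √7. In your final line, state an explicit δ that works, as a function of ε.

Let ε > 0 be given. We want δ > 0 such that 0 < |z − 7| < δ implies |√z − √7| < ε.
Rationalise: √z − √7 = (z − 7)/(√z + √7), so |√z − √7| = |z − 7|/(√z + √7).
Restrict δ ≤ 7 so that |z − 7| < 7 forces z > 0, and then √z + √7 > √7.
Hence |√z − √7| < |z − 7|/√7, which is < ε once |z − 7| < √7·ε.
Take δ = min(7, √7·ε). If 0 < |z − 7| < δ then z > 0 and |√z − √7| < |z − 7|/√7 < ε.

δ = min(7, √7·ε)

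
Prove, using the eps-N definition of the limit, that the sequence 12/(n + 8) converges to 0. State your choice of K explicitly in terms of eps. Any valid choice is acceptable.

Let eps > 0 be given. For n ≥ 1, |12/(n + 8) − 0| = 12/(n + 8) ≤ 12/n.
We need 12/n < eps, i.e. n > 12/eps.
Take K = 12/eps. If n > K then |12/(n + 8)| ≤ 12/n < eps.

K = 12/eps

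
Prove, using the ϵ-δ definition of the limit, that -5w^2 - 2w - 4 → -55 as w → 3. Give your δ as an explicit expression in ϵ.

Let ϵ > 0 be given. We want δ > 0 such that 0 < |w − 3| < δ implies |(-5w^2 - 2w - 4) + 55| < ϵ.
(-5w^2 - 2w - 4) + 55 = -5w^2 - 2w + 51 = (w − 3)(-5w - 17).
So |(-5w^2 - 2w - 4) + 55| = |w − 3|·|-5w - 17|.
Assume first that |w − 3| < 1, so |w| < 4. Then |-5w - 17| ≤ 5·4 + 17 = 37.
Hence |(-5w^2 - 2w - 4) + 55| ≤ 37|w − 3| < ϵ provided |w − 3| < ϵ/37.
Choosing δ = min(1, ϵ/37) ensures both conditions, hence |(-5w^2 - 2w - 4) + 55| < ϵ.

δ = min(1, ϵ/37)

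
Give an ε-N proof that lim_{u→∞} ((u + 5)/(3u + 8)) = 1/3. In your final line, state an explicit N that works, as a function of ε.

N = (7/9)/ε

Let ε > 0. We seek N > 0 such that u > N implies |(u + 5)/(3u + 8) − (1/3)| < ε.
(u + 5)/(3u + 8) − (1/3) = (3(u + 5) − (3u + 8)) / (3(3u + 8)) = 7/(3(3u + 8)).
For u > 0 we have 3u + 8 > 3u, so |(u + 5)/(3u + 8) − (1/3)| = 7/(3(3u + 8)) < 7/(3·3u) = (7/9)/u.
Thus |(u + 5)/(3u + 8) − (1/3)| < ε whenever u > (7/9)/ε.
Take N = (7/9)/ε. If u > N then |(u + 5)/(3u + 8) − (1/3)| < (7/9)/u < ε.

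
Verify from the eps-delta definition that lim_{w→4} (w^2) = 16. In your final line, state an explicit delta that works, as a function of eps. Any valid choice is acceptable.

delta = min(1, eps/9)

Let eps > 0 be given. We seek delta > 0 with 0 < |w − 4| < delta ⇒ |w^2 − 16| < eps.
Factor: w^2 − 16 = (w − 4)(w + 4), so |w^2 − 16| = |w − 4|·|w + 4|.
Impose delta ≤ 1 so that |w| < 5; then |w + 4| ≤ 9.
Hence |w^2 − 16| ≤ 9|w − 4|, which is < eps once |w − 4| < eps/9.
Take delta = min(1, eps/9). If 0 < |w − 4| < delta then both bounds hold and |w^2 − 16| ≤ 9|w − 4| < 9·(eps/9) = eps.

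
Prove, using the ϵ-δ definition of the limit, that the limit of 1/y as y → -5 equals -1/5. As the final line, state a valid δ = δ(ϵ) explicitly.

Let ϵ > 0 be given. We seek δ > 0 such that 0 < |y + 5| < δ implies |1/y + 1/5| < ϵ.
|1/y + 1/5| = |-5 − y|/(5·|y|) = |y + 5|/(5|y|).
Require δ ≤ 5/2 so that |y| > 5 − 5/2 = 5/2, hence 5|y| > 25/2.
Then |1/y + 1/5| < |y + 5|/(25/2), which is < ϵ when |y + 5| < (25/2)ϵ.
Take δ = min(5/2, (25/2)ϵ). Then 0 < |y + 5| < δ gives both |y + 5| < 5/2 and |y + 5| < (25/2)ϵ, so |1/y + 1/5| < ϵ.

δ = min(5/2, (25/2)ϵ)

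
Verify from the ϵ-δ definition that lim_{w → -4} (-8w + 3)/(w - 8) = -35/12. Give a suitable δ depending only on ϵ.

δ = min(6, (72/61)ϵ)

Let ϵ > 0. We want δ > 0 with 0 < |w + 4| < δ ⇒ |(-8w + 3)/(w - 8) + 35/12| < ϵ.
Combining over a common denominator, (-8w + 3)/(w - 8) + 35/12 = [(-8w + 3)·(-12) − 35·(w - 8)] / [(-12)·(w - 8)] = 61(w + 4) / ((-12)(w - 8)).
So |(-8w + 3)/(w - 8) + 35/12| = 61|w + 4| / (12·|w − 8|).
Restrict δ ≤ 6. Then |w + 4| < 6 gives |w − 8| = |(w + 4) + (-12)| ≥ 12 − 6 = 6.
Hence |(-8w + 3)/(w - 8) + 35/12| < 61|w + 4|/(12·6) = (61/72)|w + 4|, which is < ϵ once |w + 4| < (72/61)ϵ.
Take δ = min(6, (72/61)ϵ). Then 0 < |w + 4| < δ forces both bounds, so |(-8w + 3)/(w - 8) + 35/12| < ϵ.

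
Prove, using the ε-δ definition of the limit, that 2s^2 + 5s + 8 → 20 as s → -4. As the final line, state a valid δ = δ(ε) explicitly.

δ = min(1, ε/13)

Let ε > 0. We want δ > 0 such that 0 < |s + 4| < δ implies |(2s^2 + 5s + 8) − 20| < ε.
(2s^2 + 5s + 8) − 20 = 2s^2 + 5s - 12 = (s + 4)(2s - 3).
So |(2s^2 + 5s + 8) − 20| = |s + 4|·|2s - 3|.
Require δ ≤ 1. Then |s + 4| < 1 gives |s| < 5, and by the triangle inequality |2s - 3| ≤ 2·5 + 3 = 13.
Hence |(2s^2 + 5s + 8) − 20| ≤ 13|s + 4| < ε provided |s + 4| < ε/13.
Choosing δ = min(1, ε/13) ensures both conditions, hence |(2s^2 + 5s + 8) − 20| < ε.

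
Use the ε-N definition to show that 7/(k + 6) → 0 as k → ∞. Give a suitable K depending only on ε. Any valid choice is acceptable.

Let ε > 0. For k ≥ 1, |7/(k + 6) − 0| = 7/(k + 6) ≤ 7/k.
We need 7/k < ε, i.e. k > 7/ε.
Take K = 7/ε. If k > K then |7/(k + 6)| ≤ 7/k < ε.

K = 7/ε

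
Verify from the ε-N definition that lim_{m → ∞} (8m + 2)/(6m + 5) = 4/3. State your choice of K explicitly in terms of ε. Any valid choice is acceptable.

K = (7/9)/ε

Let ε > 0 be given. For m ≥ 1, |(8m + 2)/(6m + 5) − (4/3)| = |-28|/(6(6m + 5)) = 28/(6(6m + 5)).
Since 6m + 5 ≥ 6m for m ≥ 1, this is ≤ 28/(6·6m) = (7/9)/m.
So |(8m + 2)/(6m + 5) − (4/3)| < ε whenever m > (7/9)/ε.
Take K = (7/9)/ε. If m > K then |(8m + 2)/(6m + 5) − (4/3)| ≤ (7/9)/m < ε.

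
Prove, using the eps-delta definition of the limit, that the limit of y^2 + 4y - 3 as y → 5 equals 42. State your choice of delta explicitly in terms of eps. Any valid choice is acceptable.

delta = min(1, eps/15)

Let eps > 0 be given. We want delta > 0 such that 0 < |y − 5| < delta implies |(y^2 + 4y - 3) − 42| < eps.
(y^2 + 4y - 3) − 42 = y^2 + 4y - 45 = (y − 5)(y + 9).
So |(y^2 + 4y - 3) − 42| = |y − 5|·|y + 9|.
Assume first that |y − 5| < 1, so |y| < 6. Then |y + 9| ≤ 6 + 9 = 15.
Hence |(y^2 + 4y - 3) − 42| ≤ 15|y − 5| < eps provided |y − 5| < eps/15.
Choosing delta = min(1, eps/15) ensures both conditions, hence |(y^2 + 4y - 3) − 42| < eps.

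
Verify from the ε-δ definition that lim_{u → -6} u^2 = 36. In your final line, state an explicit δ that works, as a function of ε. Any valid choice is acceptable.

δ = min(1, ε/13)

Suppose ε > 0. We seek δ > 0 with 0 < |u + 6| < δ ⇒ |u^2 − 36| < ε.
Factor: u^2 − 36 = (u + 6)(u - 6), so |u^2 − 36| = |u + 6|·|u - 6|.
Impose δ ≤ 1 so that |u| < 7; then |u - 6| ≤ 13.
Hence |u^2 − 36| ≤ 13|u + 6|, which is < ε once |u + 6| < ε/13.
Take δ = min(1, ε/13). If 0 < |u + 6| < δ then both bounds hold and |u^2 − 36| ≤ 13|u + 6| < 13·(ε/13) = ε.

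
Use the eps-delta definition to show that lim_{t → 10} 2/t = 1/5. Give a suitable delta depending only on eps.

delta = min(5, 25eps)

Let eps > 0. We seek delta > 0 such that 0 < |t − 10| < delta implies |2/t − (1/5)| < eps.
|2/t − (1/5)| = 2·|10 − t|/(10·|t|) = 2|t − 10|/(10|t|).
Restrict delta ≤ 5. Then |t − 10| < 5 gives |t| > 5, so 10|t| > 50.
Then |2/t − (1/5)| < 2|t − 10|/50, which is < eps when |t − 10| < 25eps.
Take delta = min(5, 25eps). Then 0 < |t − 10| < delta gives both |t − 10| < 5 and |t − 10| < 25eps, so |2/t − (1/5)| < eps.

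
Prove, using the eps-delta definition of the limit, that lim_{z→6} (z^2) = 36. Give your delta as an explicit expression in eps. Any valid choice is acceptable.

Let eps > 0. We seek delta > 0 with 0 < |z − 6| < delta ⇒ |z^2 − 36| < eps.
Factor: z^2 − 36 = (z − 6)(z + 6), so |z^2 − 36| = |z − 6|·|z + 6|.
Impose delta ≤ 1 so that |z| < 7; then |z + 6| ≤ 13.
Hence |z^2 − 36| ≤ 13|z − 6|, which is < eps once |z − 6| < eps/13.
Take delta = min(1, eps/13). If 0 < |z − 6| < delta then both bounds hold and |z^2 − 36| ≤ 13|z − 6| < 13·(eps/13) = eps.

delta = min(1, eps/13)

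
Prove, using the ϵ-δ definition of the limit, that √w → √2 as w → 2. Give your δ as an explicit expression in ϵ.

Fix ϵ > 0. We want δ > 0 such that 0 < |w − 2| < δ implies |√w − √2| < ϵ.
Multiplying by the conjugate, |√w − √2| = |w − 2|/(√w + √2).
Restrict δ ≤ 2 so that |w − 2| < 2 forces w > 0, and then √w + √2 > √2.
Hence |√w − √2| < |w − 2|/√2, which is < ϵ once |w − 2| < √2·ϵ.
Take δ = min(2, √2·ϵ). If 0 < |w − 2| < δ then w > 0 and |√w − √2| < |w − 2|/√2 < ϵ.

δ = min(2, √2·ϵ)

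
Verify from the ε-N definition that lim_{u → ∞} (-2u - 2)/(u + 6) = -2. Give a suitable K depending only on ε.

Let ε > 0 be given. We seek K > 0 such that u > K implies |(-2u - 2)/(u + 6) + 2| < ε.
(-2u - 2)/(u + 6) + 2 = ((-2u - 2) − (-2)(u + 6)) / ((u + 6)) = 10/((u + 6)).
For u > 0 we have u + 6 > u, so |(-2u - 2)/(u + 6) + 2| = 10/((u + 6)) < 10/(u) = 10/u.
Thus |(-2u - 2)/(u + 6) + 2| < ε whenever u > 10/ε.
Take K = 10/ε. If u > K then |(-2u - 2)/(u + 6) + 2| < 10/u < ε.

K = 10/ε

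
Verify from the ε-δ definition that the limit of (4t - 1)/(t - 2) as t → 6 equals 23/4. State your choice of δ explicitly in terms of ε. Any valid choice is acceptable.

δ = min(2, (8/7)ε)

Fix ε > 0. We want δ > 0 with 0 < |t − 6| < δ ⇒ |(4t - 1)/(t - 2) − (23/4)| < ε.
Combining over a common denominator, (4t - 1)/(t - 2) − (23/4) = [(4t - 1)·4 − 23·(t - 2)] / [4·(t - 2)] = -7(t − 6) / (4(t - 2)).
So |(4t - 1)/(t - 2) − (23/4)| = 7|t − 6| / (4·|t − 2|).
Require δ ≤ 2, so |t − 2| ≥ |4| − |t − 6| > 4 − 2 = 2.
Hence |(4t - 1)/(t - 2) − (23/4)| < 7|t − 6|/(4·2) = (7/8)|t − 6|, which is < ε once |t − 6| < (8/7)ε.
Take δ = min(2, (8/7)ε). Then 0 < |t − 6| < δ forces both bounds, so |(4t - 1)/(t - 2) − (23/4)| < ε.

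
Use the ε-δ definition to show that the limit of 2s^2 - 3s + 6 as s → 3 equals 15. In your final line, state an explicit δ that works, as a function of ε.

Fix ε > 0. We want δ > 0 such that 0 < |s − 3| < δ implies |(2s^2 - 3s + 6) − 15| < ε.
(2s^2 - 3s + 6) − 15 = 2s^2 - 3s - 9 = (s − 3)(2s + 3).
So |(2s^2 - 3s + 6) − 15| = |s − 3|·|2s + 3|.
Assume first that |s − 3| < 1, so |s| < 4. Then |2s + 3| ≤ 2·4 + 3 = 11.
Hence |(2s^2 - 3s + 6) − 15| ≤ 11|s − 3| < ε provided |s − 3| < ε/11.
Take δ = min(1, ε/11). Then 0 < |s − 3| < δ gives both |s − 3| < 1 and |s − 3| < ε/11, so |(2s^2 - 3s + 6) − 15| < ε.

δ = min(1, ε/11)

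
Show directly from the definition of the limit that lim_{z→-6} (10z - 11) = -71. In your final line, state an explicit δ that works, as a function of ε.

Fix ε > 0. We need δ > 0 so that 0 < |z + 6| < δ implies |(10z - 11) + 71| < ε.
|(10z - 11) + 71| = |10z + 60| = 10|z + 6|.
So 10|z + 6| < ε exactly when |z + 6| < ε/10.
Choosing δ = ε/10 gives |(10z - 11) + 71| = 10|z + 6| < ε whenever |z + 6| < δ.

δ = ε/10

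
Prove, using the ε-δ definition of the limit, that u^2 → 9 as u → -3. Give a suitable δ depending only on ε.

δ = min(1, ε/7)

Suppose ε > 0. We seek δ > 0 with 0 < |u + 3| < δ ⇒ |u^2 − 9| < ε.
Factor: u^2 − 9 = (u + 3)(u - 3), so |u^2 − 9| = |u + 3|·|u - 3|.
Restrict δ ≤ 1. Then |u + 3| < 1 gives |u| < 4, so by the triangle inequality |u - 3| ≤ 4 + 3 = 7.
Hence |u^2 − 9| ≤ 7|u + 3|, which is < ε once |u + 3| < ε/7.
Take δ = min(1, ε/7). If 0 < |u + 3| < δ then both bounds hold and |u^2 − 9| ≤ 7|u + 3| < 7·(ε/7) = ε.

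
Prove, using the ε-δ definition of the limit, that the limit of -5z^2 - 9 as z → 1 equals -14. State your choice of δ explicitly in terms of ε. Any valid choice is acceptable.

δ = min(1, ε/15)

Let ε > 0 be given. We want δ > 0 such that 0 < |z − 1| < δ implies |(-5z^2 - 9) + 14| < ε.
(-5z^2 - 9) + 14 = -5z^2 + 5 = (z − 1)(-5z - 5).
So |(-5z^2 - 9) + 14| = |z − 1|·|-5z - 5|.
Require δ ≤ 1. Then |z − 1| < 1 gives |z| < 2, and by the triangle inequality |-5z - 5| ≤ 5·2 + 5 = 15.
Hence |(-5z^2 - 9) + 14| ≤ 15|z − 1| < ε provided |z − 1| < ε/15.
Choosing δ = min(1, ε/15) ensures both conditions, hence |(-5z^2 - 9) + 14| < ε.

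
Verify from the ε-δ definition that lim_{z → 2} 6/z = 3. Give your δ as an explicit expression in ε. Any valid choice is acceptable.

Let ε > 0 be given. We seek δ > 0 such that 0 < |z − 2| < δ implies |6/z − 3| < ε.
|6/z − 3| = 6·|2 − z|/(2·|z|) = 6|z − 2|/(2|z|).
Require δ ≤ 1 so that |z| > 2 − 1 = 1, hence 2|z| > 2.
Then |6/z − 3| < 6|z − 2|/2, which is < ε when |z − 2| < (1/3)ε.
Take δ = min(1, (1/3)ε). Then 0 < |z − 2| < δ gives both |z − 2| < 1 and |z − 2| < (1/3)ε, so |6/z − 3| < ε.

δ = min(1, (1/3)ε)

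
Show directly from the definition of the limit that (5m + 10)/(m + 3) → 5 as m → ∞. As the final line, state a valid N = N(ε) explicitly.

N = 5/ε

Suppose ε > 0. For m ≥ 1, |(5m + 10)/(m + 3) − 5| = |-5|/((m + 3)) = 5/((m + 3)).
Since m + 3 ≥ m for m ≥ 1, this is ≤ 5/(m) = 5/m.
So |(5m + 10)/(m + 3) − 5| < ε whenever m > 5/ε.
Take N = 5/ε. If m > N then |(5m + 10)/(m + 3) − 5| ≤ 5/m < ε.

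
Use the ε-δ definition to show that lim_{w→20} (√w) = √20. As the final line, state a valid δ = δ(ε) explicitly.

δ = min(20, √20·ε)

Let ε > 0. We want δ > 0 such that 0 < |w − 20| < δ implies |√w − √20| < ε.
Multiplying by the conjugate, |√w − √20| = |w − 20|/(√w + √20).
Restrict δ ≤ 20 so that |w − 20| < 20 forces w > 0, and then √w + √20 > √20.
Hence |√w − √20| < |w − 20|/√20, which is < ε once |w − 20| < √20·ε.
Take δ = min(20, √20·ε). If 0 < |w − 20| < δ then w > 0 and |√w − √20| < |w − 20|/√20 < ε.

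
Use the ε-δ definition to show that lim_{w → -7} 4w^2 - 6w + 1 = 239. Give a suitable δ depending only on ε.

δ = min(1, ε/66)

Let ε > 0. We want δ > 0 such that 0 < |w + 7| < δ implies |(4w^2 - 6w + 1) − 239| < ε.
(4w^2 - 6w + 1) − 239 = 4w^2 - 6w - 238 = (w + 7)(4w - 34).
So |(4w^2 - 6w + 1) − 239| = |w + 7|·|4w - 34|.
Require δ ≤ 1. Then |w + 7| < 1 gives |w| < 8, and by the triangle inequality |4w - 34| ≤ 4·8 + 34 = 66.
Hence |(4w^2 - 6w + 1) − 239| ≤ 66|w + 7| < ε provided |w + 7| < ε/66.
Take δ = min(1, ε/66). Then 0 < |w + 7| < δ gives both |w + 7| < 1 and |w + 7| < ε/66, so |(4w^2 - 6w + 1) − 239| < ε.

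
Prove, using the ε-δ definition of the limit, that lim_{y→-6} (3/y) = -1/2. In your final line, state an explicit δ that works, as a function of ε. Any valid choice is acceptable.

Suppose ε > 0. We seek δ > 0 such that 0 < |y + 6| < δ implies |3/y + 1/2| < ε.
|3/y + 1/2| = 3·|-6 − y|/(6·|y|) = 3|y + 6|/(6|y|).
Restrict δ ≤ 3. Then |y + 6| < 3 gives |y| > 3, so 6|y| > 18.
Then |3/y + 1/2| < 3|y + 6|/18, which is < ε when |y + 6| < 6ε.
Take δ = min(3, 6ε). Then 0 < |y + 6| < δ gives both |y + 6| < 3 and |y + 6| < 6ε, so |3/y + 1/2| < ε.

δ = min(3, 6ε)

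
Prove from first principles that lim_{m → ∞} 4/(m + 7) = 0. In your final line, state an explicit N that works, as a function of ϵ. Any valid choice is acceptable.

Suppose ϵ > 0. For m ≥ 1, |4/(m + 7) − 0| = 4/(m + 7) ≤ 4/m.
We need 4/m < ϵ, i.e. m > 4/ϵ.
Take N = 4/ϵ. If m > N then |4/(m + 7)| ≤ 4/m < ϵ.

N = 4/ϵ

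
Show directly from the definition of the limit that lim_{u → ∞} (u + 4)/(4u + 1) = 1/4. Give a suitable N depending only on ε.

N = (15/16)/ε

Fix ε > 0. We seek N > 0 such that u > N implies |(u + 4)/(4u + 1) − (1/4)| < ε.
(u + 4)/(4u + 1) − (1/4) = (4(u + 4) − (4u + 1)) / (4(4u + 1)) = 15/(4(4u + 1)).
For u > 0 we have 4u + 1 > 4u, so |(u + 4)/(4u + 1) − (1/4)| = 15/(4(4u + 1)) < 15/(4·4u) = (15/16)/u.
Thus |(u + 4)/(4u + 1) − (1/4)| < ε whenever u > (15/16)/ε.
Take N = (15/16)/ε. If u > N then |(u + 4)/(4u + 1) − (1/4)| < (15/16)/u < ε.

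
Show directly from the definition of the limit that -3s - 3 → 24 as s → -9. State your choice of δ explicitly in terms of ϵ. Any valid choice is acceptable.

Suppose ϵ > 0. We need δ > 0 so that 0 < |s + 9| < δ implies |(-3s - 3) − 24| < ϵ.
|(-3s - 3) − 24| = |-3s - 27| = 3|s + 9|.
Thus it suffices that |s + 9| < ϵ/3.
Choosing δ = ϵ/3 gives |(-3s - 3) − 24| = 3|s + 9| < ϵ whenever |s + 9| < δ.

δ = ϵ/3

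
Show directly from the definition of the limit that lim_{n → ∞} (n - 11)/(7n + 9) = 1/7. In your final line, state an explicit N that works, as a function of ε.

N = (86/49)/ε

Suppose ε > 0. For n ≥ 1, |(n - 11)/(7n + 9) − (1/7)| = |-86|/(7(7n + 9)) = 86/(7(7n + 9)).
Since 7n + 9 ≥ 7n for n ≥ 1, this is ≤ 86/(7·7n) = (86/49)/n.
So |(n - 11)/(7n + 9) − (1/7)| < ε whenever n > (86/49)/ε.
Take N = (86/49)/ε. If n > N then |(n - 11)/(7n + 9) − (1/7)| ≤ (86/49)/n < ε.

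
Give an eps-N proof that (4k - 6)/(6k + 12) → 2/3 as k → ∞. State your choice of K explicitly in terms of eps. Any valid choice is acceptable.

Fix eps > 0. For k ≥ 1, |(4k - 6)/(6k + 12) − (2/3)| = |-84|/(6(6k + 12)) = 84/(6(6k + 12)).
Since 6k + 12 ≥ 6k for k ≥ 1, this is ≤ 84/(6·6k) = (7/3)/k.
So |(4k - 6)/(6k + 12) − (2/3)| < eps whenever k > (7/3)/eps.
Take K = (7/3)/eps. If k > K then |(4k - 6)/(6k + 12) − (2/3)| ≤ (7/3)/k < eps.

K = (7/3)/eps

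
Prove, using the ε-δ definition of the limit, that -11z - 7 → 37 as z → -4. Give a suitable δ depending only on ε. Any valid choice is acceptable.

δ = ε/11

Fix ε > 0. We need δ > 0 so that 0 < |z + 4| < δ implies |(-11z - 7) − 37| < ε.
|(-11z - 7) − 37| = |-11z - 44| = 11|z + 4|.
So 11|z + 4| < ε exactly when |z + 4| < ε/11.
Choosing δ = ε/11 gives |(-11z - 7) − 37| = 11|z + 4| < ε whenever |z + 4| < δ.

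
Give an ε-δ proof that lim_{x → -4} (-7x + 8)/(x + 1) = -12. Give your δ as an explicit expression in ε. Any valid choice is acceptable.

δ = min(3/2, (3/10)ε)

Let ε > 0. We want δ > 0 with 0 < |x + 4| < δ ⇒ |(-7x + 8)/(x + 1) + 12| < ε.
Combining over a common denominator, (-7x + 8)/(x + 1) + 12 = [(-7x + 8)·(-3) − 36·(x + 1)] / [(-3)·(x + 1)] = -15(x + 4) / ((-3)(x + 1)).
So |(-7x + 8)/(x + 1) + 12| = 15|x + 4| / (3·|x + 1|).
Restrict δ ≤ 3/2. Then |x + 4| < 3/2 gives |x + 1| = |(x + 4) + (-3)| ≥ 3 − 3/2 = 3/2.
Hence |(-7x + 8)/(x + 1) + 12| < 15|x + 4|/(3·(3/2)) = (10/3)|x + 4|, which is < ε once |x + 4| < (3/10)ε.
Take δ = min(3/2, (3/10)ε). Then 0 < |x + 4| < δ forces both bounds, so |(-7x + 8)/(x + 1) + 12| < ε.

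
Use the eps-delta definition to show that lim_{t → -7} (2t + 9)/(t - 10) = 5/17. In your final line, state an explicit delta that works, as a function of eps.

Let eps > 0. We want delta > 0 with 0 < |t + 7| < delta ⇒ |(2t + 9)/(t - 10) − (5/17)| < eps.
Combining over a common denominator, (2t + 9)/(t - 10) − (5/17) = [(2t + 9)·(-17) − (-5)·(t - 10)] / [(-17)·(t - 10)] = -29(t + 7) / ((-17)(t - 10)).
So |(2t + 9)/(t - 10) − (5/17)| = 29|t + 7| / (17·|t − 10|).
Require delta ≤ 17/2, so |t − 10| ≥ |-17| − |t + 7| > 17 − 17/2 = 17/2.
Hence |(2t + 9)/(t - 10) − (5/17)| < 29|t + 7|/(17·(17/2)) = (58/289)|t + 7|, which is < eps once |t + 7| < (289/58)eps.
Take delta = min(17/2, (289/58)eps). Then 0 < |t + 7| < delta forces both bounds, so |(2t + 9)/(t - 10) − (5/17)| < eps.

delta = min(17/2, (289/58)eps)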